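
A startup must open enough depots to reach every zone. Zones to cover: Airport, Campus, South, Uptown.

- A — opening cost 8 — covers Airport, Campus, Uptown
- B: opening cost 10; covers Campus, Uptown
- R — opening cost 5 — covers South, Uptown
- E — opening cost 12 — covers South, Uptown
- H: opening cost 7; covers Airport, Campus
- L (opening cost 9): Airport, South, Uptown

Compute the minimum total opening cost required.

Choose R and H: together they cover Airport, Campus, South, Uptown — every zone.
Total opening cost: 5 + 7 = 12.
No cover costs less than 12.

12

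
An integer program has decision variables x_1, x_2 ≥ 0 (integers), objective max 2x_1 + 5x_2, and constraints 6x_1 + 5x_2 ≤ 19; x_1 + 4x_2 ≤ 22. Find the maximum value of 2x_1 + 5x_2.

15

(x_1,x_2)=(0,3) is feasible, giving 15.
(x_1,x_2)=(1,2) is feasible, giving 12.
(x_1,x_2)=(0,2) is feasible, giving 10.
Maximum is 15 at (x_1,x_2)=(0,3).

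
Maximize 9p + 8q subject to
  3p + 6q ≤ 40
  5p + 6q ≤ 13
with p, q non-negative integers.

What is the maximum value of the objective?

The continuous relaxation peaks at (2.6, 0) with value 23.40; rounding to a feasible lattice point costs some objective.
(p,q)=(2,0): 3·2+6·0=6≤40, 5·2+6·0=10≤13, objective 18.
(p,q)=(1,1): 3·1+6·1=9≤40, 5·1+6·1=11≤13, objective 17.
No feasible integer point exceeds 18.

18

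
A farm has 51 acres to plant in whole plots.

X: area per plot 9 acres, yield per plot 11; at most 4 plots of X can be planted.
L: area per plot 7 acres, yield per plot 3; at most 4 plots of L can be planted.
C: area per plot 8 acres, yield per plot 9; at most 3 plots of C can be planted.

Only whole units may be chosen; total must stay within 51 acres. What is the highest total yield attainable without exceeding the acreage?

This is a bounded integer knapsack.
Take 3×X and 3×C: area 51 ≤ 51, yield 3·11 + 3·9 = 60.
No other integer combination yields more.

60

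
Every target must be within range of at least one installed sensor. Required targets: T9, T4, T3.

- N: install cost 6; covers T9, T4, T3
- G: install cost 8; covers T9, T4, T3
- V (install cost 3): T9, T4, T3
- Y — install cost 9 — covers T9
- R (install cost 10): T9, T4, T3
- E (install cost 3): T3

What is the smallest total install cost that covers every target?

V alone covers T9, T4, T3 — every target.
Total install cost: 3.
No cover costs less than 3.

3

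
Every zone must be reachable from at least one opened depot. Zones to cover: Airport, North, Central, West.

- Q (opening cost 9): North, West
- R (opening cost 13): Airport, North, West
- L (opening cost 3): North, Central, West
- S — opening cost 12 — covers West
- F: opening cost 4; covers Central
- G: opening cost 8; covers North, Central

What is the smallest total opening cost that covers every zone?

Choose R and L: together they cover Airport, North, Central, West — every zone.
Total opening cost: 13 + 3 = 16.

16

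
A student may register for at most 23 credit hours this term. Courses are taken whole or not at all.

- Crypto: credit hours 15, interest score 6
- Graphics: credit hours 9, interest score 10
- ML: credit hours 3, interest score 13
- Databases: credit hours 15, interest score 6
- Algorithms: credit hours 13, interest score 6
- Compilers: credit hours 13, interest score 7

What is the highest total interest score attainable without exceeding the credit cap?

This is a 0-1 knapsack instance.
Take Graphics and ML: credit hours 9 + 3 = 12 ≤ 23, interest score 10 + 13 = 23.
No other feasible combination does better.

23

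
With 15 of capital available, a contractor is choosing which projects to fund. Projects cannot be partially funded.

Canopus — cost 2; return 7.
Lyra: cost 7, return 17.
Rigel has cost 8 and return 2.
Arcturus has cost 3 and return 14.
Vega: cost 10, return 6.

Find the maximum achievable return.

38

Lyra + Arcturus: cost 7 + 3 = 10 ≤ 15, return 17 + 14 = 31.
Canopus + Lyra + Arcturus: cost 2 + 7 + 3 = 12 ≤ 15, return 7 + 17 + 14 = 38.
Canopus + Arcturus + Vega: cost 2 + 3 + 10 = 15 ≤ 15, return 7 + 14 + 6 = 27.
Best is Canopus, Lyra, and Arcturus with total return 38.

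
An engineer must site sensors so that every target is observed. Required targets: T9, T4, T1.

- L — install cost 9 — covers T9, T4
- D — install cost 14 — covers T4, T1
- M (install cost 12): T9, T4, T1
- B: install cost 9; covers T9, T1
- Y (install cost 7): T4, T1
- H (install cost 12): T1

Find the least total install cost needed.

12

The greedy cost-per-new-target heuristic would pick Y and L for 16, but a cheaper cover exists.
M alone covers T9, T4, T1 — every target.
Total install cost: 12.
No cover costs less than 12.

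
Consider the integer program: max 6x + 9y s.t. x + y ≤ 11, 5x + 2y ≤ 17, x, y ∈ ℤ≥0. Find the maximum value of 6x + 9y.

72

Relaxing integrality, the LP optimum is 76.50 at (x,y) = (0, 8.5), which is not an integer point.
(x,y)=(0,8): 1·0+1·8=8≤11, 5·0+2·8=16≤17, objective 72.
(x,y)=(0,7): 1·0+1·7=7≤11, 5·0+2·7=14≤17, objective 63.
No feasible integer point exceeds 72.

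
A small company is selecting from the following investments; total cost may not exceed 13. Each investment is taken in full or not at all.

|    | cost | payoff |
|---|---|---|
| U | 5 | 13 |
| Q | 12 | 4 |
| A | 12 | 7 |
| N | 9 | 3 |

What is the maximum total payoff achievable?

Allowing fractional choices, the relaxed optimum would be about 17.7, but investments are indivisible.
Q: cost 12 ≤ 13, payoff 4.
A: cost 12 ≤ 13, payoff 7.
U: cost 5 ≤ 13, payoff 13.
Best is U with total payoff 13.

13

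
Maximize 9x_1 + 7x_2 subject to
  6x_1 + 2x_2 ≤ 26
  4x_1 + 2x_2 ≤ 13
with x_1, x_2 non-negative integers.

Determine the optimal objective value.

The continuous relaxation peaks at (0, 6.5) with value 45.50; rounding to a feasible lattice point costs some objective.
(x_1,x_2)=(0,6): 6·0+2·6=12≤26, 4·0+2·6=12≤13, objective 42.
(x_1,x_2)=(0,5): 6·0+2·5=10≤26, 4·0+2·5=10≤13, objective 35.
No feasible integer point exceeds 42.

42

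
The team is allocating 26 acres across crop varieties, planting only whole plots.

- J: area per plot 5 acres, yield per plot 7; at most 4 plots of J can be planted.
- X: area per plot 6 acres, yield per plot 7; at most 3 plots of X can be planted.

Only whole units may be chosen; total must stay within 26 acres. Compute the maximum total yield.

Take 4×J and 1×X: area 26 ≤ 26, yield 4·7 + 1·7 = 35.
J has the best ratio (7/5) and is taken to its limit of 4; remaining capacity is filled optimally with the others.

35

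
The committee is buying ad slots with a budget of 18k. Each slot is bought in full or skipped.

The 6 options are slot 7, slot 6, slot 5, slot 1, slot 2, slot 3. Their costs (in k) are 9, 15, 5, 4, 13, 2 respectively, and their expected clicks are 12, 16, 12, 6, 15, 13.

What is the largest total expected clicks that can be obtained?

Treat it as a binary knapsack problem.
Take slot 7, slot 5, and slot 3: cost 9 + 5 + 2 = 16 ≤ 18, expected clicks 12 + 12 + 13 = 37.
No other feasible combination does better.

37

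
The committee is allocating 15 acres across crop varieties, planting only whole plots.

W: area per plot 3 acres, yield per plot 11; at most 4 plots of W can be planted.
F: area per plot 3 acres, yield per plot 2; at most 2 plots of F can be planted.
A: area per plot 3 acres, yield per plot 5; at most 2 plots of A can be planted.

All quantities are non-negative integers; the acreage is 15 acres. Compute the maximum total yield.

49

Take 4×W and 1×A: area 15 ≤ 15, yield 4·11 + 1·5 = 49.
W has the best ratio (11/3) and is taken to its limit of 4; remaining capacity is filled optimally with the others.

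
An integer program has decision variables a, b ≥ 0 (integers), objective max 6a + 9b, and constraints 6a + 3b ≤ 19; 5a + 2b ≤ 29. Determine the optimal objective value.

54

(a,b)=(0,6) is feasible, giving 54.
(a,b)=(0,5) is feasible, giving 45.
Maximum is 54 at (a,b)=(0,6).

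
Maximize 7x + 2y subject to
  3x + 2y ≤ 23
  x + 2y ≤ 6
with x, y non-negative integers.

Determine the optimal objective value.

(x,y)=(6,0): 3·6+2·0=18≤23, 1·6+2·0=6≤6, objective 42.
(x,y)=(5,0): 3·5+2·0=15≤23, 1·5+2·0=5≤6, objective 35.
No feasible integer point exceeds 42.

42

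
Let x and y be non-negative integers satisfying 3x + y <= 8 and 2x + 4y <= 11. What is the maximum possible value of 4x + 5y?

14

Relaxing integrality, the LP optimum is 16.90 at (x,y) = (2.1, 1.7), which is not an integer point.
(x,y)=(1,2): 3·1+1·2=5≤8, 2·1+4·2=10≤11, objective 14.
(x,y)=(2,1): 3·2+1·1=7≤8, 2·2+4·1=8≤11, objective 13.
Maximum is 14 at (x,y)=(1,2).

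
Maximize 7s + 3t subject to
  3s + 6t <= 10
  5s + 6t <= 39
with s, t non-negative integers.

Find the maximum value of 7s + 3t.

The continuous relaxation peaks at (3.33, 0) with value 23.33; rounding to a feasible lattice point costs some objective.
(s,t)=(3,0): 3·3+6·0=9≤10, 5·3+6·0=15≤39, objective 21.
(s,t)=(2,0): 3·2+6·0=6≤10, 5·2+6·0=10≤39, objective 14.
Maximum is 21 at (s,t)=(3,0).

21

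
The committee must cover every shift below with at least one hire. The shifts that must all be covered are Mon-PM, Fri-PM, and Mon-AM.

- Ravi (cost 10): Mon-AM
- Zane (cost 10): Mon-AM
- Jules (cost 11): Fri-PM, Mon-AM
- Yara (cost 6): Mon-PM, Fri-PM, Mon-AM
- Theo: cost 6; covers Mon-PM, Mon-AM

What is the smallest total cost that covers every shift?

Yara alone covers Mon-PM, Fri-PM, Mon-AM — every shift.
Total cost: 6.
No cover costs less than 6.

6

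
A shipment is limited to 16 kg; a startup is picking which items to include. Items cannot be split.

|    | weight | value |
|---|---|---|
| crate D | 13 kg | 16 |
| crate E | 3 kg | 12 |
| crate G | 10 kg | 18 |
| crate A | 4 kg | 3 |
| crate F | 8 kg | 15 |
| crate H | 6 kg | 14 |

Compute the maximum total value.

Treat it as a binary knapsack problem.
Allowing fractional choices, the relaxed optimum would be about 39.1, but items are indivisible.
crate E + crate G: weight 3 + 10 = 13 ≤ 16, value 12 + 18 = 30.
crate G + crate H: weight 10 + 6 = 16 ≤ 16, value 18 + 14 = 32.
crate E + crate A + crate F: weight 3 + 4 + 8 = 15 ≤ 16, value 12 + 3 + 15 = 30.
Best is crate G and crate H with total value 32.

32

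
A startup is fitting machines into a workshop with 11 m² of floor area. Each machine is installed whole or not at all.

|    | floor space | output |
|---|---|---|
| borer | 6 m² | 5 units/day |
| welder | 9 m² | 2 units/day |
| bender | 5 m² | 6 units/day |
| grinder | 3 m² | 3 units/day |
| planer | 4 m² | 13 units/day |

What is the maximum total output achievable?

This is a 0-1 knapsack instance.
Allowing fractional choices, the relaxed optimum would be about 21.0, but machines are indivisible.
borer + planer: floor space 6 + 4 = 10 ≤ 11, output 5 + 13 = 18.
bender + planer: floor space 5 + 4 = 9 ≤ 11, output 6 + 13 = 19.
Best is bender and planer with total output 19.

19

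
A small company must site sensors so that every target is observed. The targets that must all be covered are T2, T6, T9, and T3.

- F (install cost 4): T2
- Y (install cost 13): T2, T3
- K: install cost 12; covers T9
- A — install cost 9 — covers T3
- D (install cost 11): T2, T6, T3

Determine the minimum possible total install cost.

23

Choose K and D: together they cover T2, T6, T9, T3 — every target.
Total install cost: 12 + 11 = 23.
No cover costs less than 23.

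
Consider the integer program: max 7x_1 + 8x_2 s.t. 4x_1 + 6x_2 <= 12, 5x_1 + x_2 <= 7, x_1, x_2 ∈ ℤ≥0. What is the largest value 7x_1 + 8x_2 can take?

(x_1,x_2)=(0,2): 4·0+6·2=12≤12, 5·0+1·2=2≤7, objective 16.
(x_1,x_2)=(1,1): 4·1+6·1=10≤12, 5·1+1·1=6≤7, objective 15.
(x_1,x_2)=(0,1): 4·0+6·1=6≤12, 5·0+1·1=1≤7, objective 8.
The best lattice point is (0,2), giving 16.

16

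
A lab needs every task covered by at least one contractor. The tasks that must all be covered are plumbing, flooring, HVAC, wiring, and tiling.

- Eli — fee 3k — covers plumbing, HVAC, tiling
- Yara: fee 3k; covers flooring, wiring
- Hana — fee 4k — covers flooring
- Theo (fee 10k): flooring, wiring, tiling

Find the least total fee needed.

6

This is a weighted set-cover instance.
Choose Eli and Yara: together they cover plumbing, flooring, HVAC, wiring, tiling — every task.
Total fee: 3 + 3 = 6.
No cover costs less than 6.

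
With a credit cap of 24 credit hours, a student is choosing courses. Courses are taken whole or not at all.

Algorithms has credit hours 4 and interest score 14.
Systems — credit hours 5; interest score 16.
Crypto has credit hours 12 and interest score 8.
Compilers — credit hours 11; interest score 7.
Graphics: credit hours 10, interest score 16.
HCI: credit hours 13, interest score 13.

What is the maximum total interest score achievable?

46

Treat it as a binary knapsack problem.
Take Algorithms, Systems, and Graphics: credit hours 4 + 5 + 10 = 19 ≤ 24, interest score 14 + 16 + 16 = 46.
No other feasible combination does better.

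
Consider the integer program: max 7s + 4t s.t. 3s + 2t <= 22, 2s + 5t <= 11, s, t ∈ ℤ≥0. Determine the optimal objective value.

35

(s,t)=(5,0) is feasible, giving 35.
(s,t)=(4,0) is feasible, giving 28.
Maximum is 35 at (s,t)=(5,0).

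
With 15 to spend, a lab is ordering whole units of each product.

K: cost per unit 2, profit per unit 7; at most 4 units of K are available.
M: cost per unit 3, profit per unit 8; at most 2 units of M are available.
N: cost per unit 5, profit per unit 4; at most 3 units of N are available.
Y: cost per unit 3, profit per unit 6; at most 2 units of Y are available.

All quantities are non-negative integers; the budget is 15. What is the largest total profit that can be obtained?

This is a bounded integer knapsack.
K has the best ratio (7/2); taking only K gives at most 4×7 = 28 (stopped by the supply cap of 4).
Mixing does better — 4×K and 2×M: cost 14 ≤ 15, profit 4·7 + 2·8 = 44.

44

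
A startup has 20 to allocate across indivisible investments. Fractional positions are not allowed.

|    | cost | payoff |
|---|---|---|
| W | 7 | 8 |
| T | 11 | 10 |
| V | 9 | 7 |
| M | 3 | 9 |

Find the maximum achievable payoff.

Take W, V, and M: cost 7 + 9 + 3 = 19 ≤ 20, payoff 8 + 7 + 9 = 24.
No other feasible combination does better.

24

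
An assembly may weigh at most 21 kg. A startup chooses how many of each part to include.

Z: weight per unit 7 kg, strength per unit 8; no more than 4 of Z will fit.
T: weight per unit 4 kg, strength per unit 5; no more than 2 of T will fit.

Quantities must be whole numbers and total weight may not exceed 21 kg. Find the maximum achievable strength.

24

This is a bounded integer knapsack.
Take 3×Z: weight 21 ≤ 21, strength 3·8 = 24.
No other integer combination yields more.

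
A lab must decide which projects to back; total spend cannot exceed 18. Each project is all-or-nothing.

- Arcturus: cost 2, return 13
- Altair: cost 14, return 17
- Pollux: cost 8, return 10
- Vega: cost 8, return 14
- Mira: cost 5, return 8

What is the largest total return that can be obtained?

Take Arcturus, Pollux, and Vega: cost 2 + 8 + 8 = 18 ≤ 18, return 13 + 10 + 14 = 37.
No other feasible combination does better.

37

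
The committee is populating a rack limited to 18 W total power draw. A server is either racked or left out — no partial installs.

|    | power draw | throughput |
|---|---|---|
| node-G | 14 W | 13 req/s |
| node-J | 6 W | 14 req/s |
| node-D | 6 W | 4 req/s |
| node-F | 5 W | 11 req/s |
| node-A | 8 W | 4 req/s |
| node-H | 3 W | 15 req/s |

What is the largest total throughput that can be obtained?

This is a 0-1 knapsack instance.
Allowing fractional choices, the relaxed optimum would be about 43.7, but servers are indivisible.
node-J + node-A + node-H: power draw 6 + 8 + 3 = 17 ≤ 18, throughput 14 + 4 + 15 = 33.
node-J + node-D + node-H: power draw 6 + 6 + 3 = 15 ≤ 18, throughput 14 + 4 + 15 = 33.
node-J + node-F + node-H: power draw 6 + 5 + 3 = 14 ≤ 18, throughput 14 + 11 + 15 = 40.
Best is node-J, node-F, and node-H with total throughput 40.

40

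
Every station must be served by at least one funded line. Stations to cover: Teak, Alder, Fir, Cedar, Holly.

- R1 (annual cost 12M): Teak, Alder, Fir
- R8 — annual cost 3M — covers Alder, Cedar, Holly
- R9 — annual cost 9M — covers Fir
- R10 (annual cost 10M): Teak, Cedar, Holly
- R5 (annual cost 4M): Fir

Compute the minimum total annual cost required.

15

Choose R1 and R8: together they cover Teak, Alder, Fir, Cedar, Holly — every station.
Total annual cost: 12 + 3 = 15.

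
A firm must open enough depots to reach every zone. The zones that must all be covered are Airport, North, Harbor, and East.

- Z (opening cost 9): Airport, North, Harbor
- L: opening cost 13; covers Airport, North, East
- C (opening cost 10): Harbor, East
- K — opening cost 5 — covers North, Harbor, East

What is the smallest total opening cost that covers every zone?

14

Choose Z and K: together they cover Airport, North, Harbor, East — every zone.
Total opening cost: 9 + 5 = 14.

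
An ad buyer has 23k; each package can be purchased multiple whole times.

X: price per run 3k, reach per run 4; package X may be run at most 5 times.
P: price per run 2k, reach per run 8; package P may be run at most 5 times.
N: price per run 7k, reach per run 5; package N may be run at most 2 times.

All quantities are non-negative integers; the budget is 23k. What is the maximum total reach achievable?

56

P has the best ratio (8/2); taking only P gives at most 5×8 = 40 (stopped by the supply cap of 5).
Mixing does better — 4×X and 5×P: price 22 ≤ 23, reach 4·4 + 5·8 = 56.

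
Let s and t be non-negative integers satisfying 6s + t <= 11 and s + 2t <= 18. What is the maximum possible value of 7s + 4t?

36

The continuous relaxation peaks at (0.364, 8.82) with value 37.82; rounding to a feasible lattice point costs some objective.
(s,t)=(0,9) is feasible, giving 36.
(s,t)=(0,8) is feasible, giving 32.
Maximum is 36 at (s,t)=(0,9).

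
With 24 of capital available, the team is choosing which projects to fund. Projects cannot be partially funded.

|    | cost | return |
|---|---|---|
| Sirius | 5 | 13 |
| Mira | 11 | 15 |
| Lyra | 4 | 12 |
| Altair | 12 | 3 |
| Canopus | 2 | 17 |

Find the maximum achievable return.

Take Sirius, Mira, Lyra, and Canopus: cost 5 + 11 + 4 + 2 = 22 ≤ 24, return 13 + 15 + 12 + 17 = 57.
No other feasible combination does better.

57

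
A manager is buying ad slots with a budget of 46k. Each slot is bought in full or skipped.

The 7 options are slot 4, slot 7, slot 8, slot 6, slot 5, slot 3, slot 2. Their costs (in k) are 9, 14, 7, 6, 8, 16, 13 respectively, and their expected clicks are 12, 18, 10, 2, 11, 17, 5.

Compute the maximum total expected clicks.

This is an integer program with binary decision variables.
slot 7 + slot 8 + slot 5 + slot 3: cost 14 + 7 + 8 + 16 = 45 ≤ 46, expected clicks 18 + 10 + 11 + 17 = 56.
slot 4 + slot 7 + slot 8 + slot 3: cost 9 + 14 + 7 + 16 = 46 ≤ 46, expected clicks 12 + 18 + 10 + 17 = 57.
Best is slot 4, slot 7, slot 8, and slot 3 with total expected clicks 57.

57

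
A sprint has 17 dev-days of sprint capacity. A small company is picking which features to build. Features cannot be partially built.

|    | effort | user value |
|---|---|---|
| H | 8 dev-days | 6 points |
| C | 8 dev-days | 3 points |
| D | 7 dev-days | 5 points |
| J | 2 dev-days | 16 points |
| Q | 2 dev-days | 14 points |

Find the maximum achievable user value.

H + J + Q: effort 8 + 2 + 2 = 12 ≤ 17, user value 6 + 16 + 14 = 36.
D + J + Q: effort 7 + 2 + 2 = 11 ≤ 17, user value 5 + 16 + 14 = 35.
C + J + Q: effort 8 + 2 + 2 = 12 ≤ 17, user value 3 + 16 + 14 = 33.
Best is H, J, and Q with total user value 36.

36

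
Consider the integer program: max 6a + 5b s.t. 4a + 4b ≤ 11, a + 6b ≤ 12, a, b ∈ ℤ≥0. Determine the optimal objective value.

12

(a,b)=(2,0) is feasible, giving 12.
(a,b)=(1,1) is feasible, giving 11.
(a,b)=(1,0) is feasible, giving 6.
No feasible integer point exceeds 12.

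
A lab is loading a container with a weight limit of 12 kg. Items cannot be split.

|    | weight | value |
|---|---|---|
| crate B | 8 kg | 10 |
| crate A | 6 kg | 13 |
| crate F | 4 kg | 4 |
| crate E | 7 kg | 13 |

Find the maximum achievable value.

crate F + crate E: weight 4 + 7 = 11 ≤ 12, value 4 + 13 = 17.
crate B + crate F: weight 8 + 4 = 12 ≤ 12, value 10 + 4 = 14.
crate A + crate F: weight 6 + 4 = 10 ≤ 12, value 13 + 4 = 17.
The maximum value is 17; one optimal choice is crate A and crate F.

17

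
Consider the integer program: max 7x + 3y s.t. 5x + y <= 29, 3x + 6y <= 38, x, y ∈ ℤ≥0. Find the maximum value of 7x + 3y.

Relaxing integrality, the LP optimum is 46.70 at (x,y) = (5.04, 3.81), which is not an integer point.
(x,y)=(5,3): 5·5+1·3=28≤29, 3·5+6·3=33≤38, objective 44.
(x,y)=(5,2): 5·5+1·2=27≤29, 3·5+6·2=27≤38, objective 41.
(x,y)=(4,4): 5·4+1·4=24≤29, 3·4+6·4=36≤38, objective 40.
No feasible integer point exceeds 44.

44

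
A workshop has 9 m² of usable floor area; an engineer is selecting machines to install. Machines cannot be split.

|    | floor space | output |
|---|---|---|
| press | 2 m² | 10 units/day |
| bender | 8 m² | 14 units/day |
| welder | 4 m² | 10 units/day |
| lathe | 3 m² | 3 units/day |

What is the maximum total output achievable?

Treat it as a binary knapsack problem.
bender: floor space 8 ≤ 9, output 14.
press + welder + lathe: floor space 2 + 4 + 3 = 9 ≤ 9, output 10 + 10 + 3 = 23.
press + welder: floor space 2 + 4 = 6 ≤ 9, output 10 + 10 = 20.
Best is press, welder, and lathe with total output 23.

23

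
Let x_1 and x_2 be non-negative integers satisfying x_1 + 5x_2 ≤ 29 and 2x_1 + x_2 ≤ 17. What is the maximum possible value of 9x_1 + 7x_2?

84

(x_1,x_2)=(7,3): 1·7+5·3=22≤29, 2·7+1·3=17≤17, objective 84.
(x_1,x_2)=(6,4): 1·6+5·4=26≤29, 2·6+1·4=16≤17, objective 82.
No feasible integer point exceeds 84.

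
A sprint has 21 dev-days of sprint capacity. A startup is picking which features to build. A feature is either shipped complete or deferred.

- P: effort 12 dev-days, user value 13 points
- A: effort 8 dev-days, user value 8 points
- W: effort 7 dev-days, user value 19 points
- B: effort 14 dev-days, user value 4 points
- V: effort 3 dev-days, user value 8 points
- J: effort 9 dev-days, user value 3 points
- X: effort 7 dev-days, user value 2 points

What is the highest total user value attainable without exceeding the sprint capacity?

Allowing fractional choices, the relaxed optimum would be about 38.9, but features are indivisible.
P + W: effort 12 + 7 = 19 ≤ 21, user value 13 + 19 = 32.
A + W + V: effort 8 + 7 + 3 = 18 ≤ 21, user value 8 + 19 + 8 = 35.
W + V + J: effort 7 + 3 + 9 = 19 ≤ 21, user value 19 + 8 + 3 = 30.
Best is A, W, and V with total user value 35.

35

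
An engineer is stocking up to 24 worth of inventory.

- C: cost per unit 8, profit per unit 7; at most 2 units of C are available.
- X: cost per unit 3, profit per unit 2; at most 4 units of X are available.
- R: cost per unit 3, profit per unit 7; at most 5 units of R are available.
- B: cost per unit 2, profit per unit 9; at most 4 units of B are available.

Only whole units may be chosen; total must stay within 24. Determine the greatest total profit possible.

71

This is a bounded integer knapsack.
1×X, 4×R, and 4×B: cost 23 ≤ 24, profit 1·2 + 4·7 + 4·9 = 66.
5×R and 4×B: cost 23 ≤ 24, profit 5·7 + 4·9 = 71.
Best is 71.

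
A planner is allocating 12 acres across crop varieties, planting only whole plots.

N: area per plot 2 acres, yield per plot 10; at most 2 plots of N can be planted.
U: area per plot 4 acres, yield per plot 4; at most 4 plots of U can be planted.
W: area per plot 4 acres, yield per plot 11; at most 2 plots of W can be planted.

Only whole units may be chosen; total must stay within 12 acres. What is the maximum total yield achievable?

42

This is a bounded integer knapsack.
N has the best ratio (10/2); taking only N gives at most 2×10 = 20 (stopped by the supply cap of 2).
Mixing does better — 2×N and 2×W: area 12 ≤ 12, yield 2·10 + 2·11 = 42.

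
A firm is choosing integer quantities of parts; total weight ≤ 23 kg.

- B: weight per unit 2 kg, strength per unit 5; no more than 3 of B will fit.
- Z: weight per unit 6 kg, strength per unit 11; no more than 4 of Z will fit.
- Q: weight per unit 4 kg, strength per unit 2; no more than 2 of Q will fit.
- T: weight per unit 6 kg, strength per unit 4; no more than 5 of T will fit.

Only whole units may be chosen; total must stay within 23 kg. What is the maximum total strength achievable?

43

This is a bounded integer knapsack.
Take 2×B and 3×Z: weight 22 ≤ 23, strength 2·5 + 3·11 = 43.
No other integer combination yields more.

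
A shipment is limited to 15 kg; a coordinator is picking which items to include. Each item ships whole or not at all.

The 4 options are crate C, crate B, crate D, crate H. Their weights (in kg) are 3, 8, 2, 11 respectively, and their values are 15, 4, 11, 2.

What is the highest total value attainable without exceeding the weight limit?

30

This is an integer program with binary decision variables.
Allowing fractional choices, the relaxed optimum would be about 30.4, but items are indivisible.
crate C + crate D: weight 3 + 2 = 5 ≤ 15, value 15 + 11 = 26.
crate C + crate B + crate D: weight 3 + 8 + 2 = 13 ≤ 15, value 15 + 4 + 11 = 30.
crate C + crate B: weight 3 + 8 = 11 ≤ 15, value 15 + 4 = 19.
Best is crate C, crate B, and crate D with total value 30.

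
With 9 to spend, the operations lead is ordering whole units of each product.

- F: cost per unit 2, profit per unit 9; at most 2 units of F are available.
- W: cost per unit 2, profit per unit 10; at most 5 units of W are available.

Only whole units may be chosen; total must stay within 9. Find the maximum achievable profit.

W has the best ratio (10/2); taking only W gives at most 4×10 = 40 (stopped by the cost limit).
Optimal: 4×W: cost 8 ≤ 9, profit 4·10 = 40.

40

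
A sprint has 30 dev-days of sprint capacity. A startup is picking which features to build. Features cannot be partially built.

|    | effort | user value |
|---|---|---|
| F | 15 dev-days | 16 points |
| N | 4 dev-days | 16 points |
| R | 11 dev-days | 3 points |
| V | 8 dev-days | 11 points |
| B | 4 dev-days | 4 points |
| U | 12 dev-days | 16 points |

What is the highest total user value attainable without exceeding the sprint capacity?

47

Allowing fractional choices, the relaxed optimum would be about 49.4, but features are indivisible.
F + N + V: effort 15 + 4 + 8 = 27 ≤ 30, user value 16 + 16 + 11 = 43.
N + V + B + U: effort 4 + 8 + 4 + 12 = 28 ≤ 30, user value 16 + 11 + 4 + 16 = 47.
N + V + U: effort 4 + 8 + 12 = 24 ≤ 30, user value 16 + 11 + 16 = 43.
Best is N, V, B, and U with total user value 47.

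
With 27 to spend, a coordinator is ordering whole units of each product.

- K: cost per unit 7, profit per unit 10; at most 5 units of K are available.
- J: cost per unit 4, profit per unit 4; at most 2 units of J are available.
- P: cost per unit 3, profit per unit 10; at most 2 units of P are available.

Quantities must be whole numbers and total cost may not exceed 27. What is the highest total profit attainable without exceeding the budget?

50

Take 3×K and 2×P: cost 27 ≤ 27, profit 3·10 + 2·10 = 50.
P has the best ratio (10/3) and is taken to its limit of 2; remaining capacity is filled optimally with the others.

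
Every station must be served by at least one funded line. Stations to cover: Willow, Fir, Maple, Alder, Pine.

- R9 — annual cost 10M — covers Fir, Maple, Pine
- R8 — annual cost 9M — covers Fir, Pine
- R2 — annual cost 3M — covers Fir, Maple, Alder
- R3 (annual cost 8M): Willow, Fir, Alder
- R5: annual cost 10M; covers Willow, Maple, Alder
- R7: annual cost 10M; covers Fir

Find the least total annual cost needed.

This is an integer covering problem.
The greedy cost-per-new-station heuristic would pick R2, R3, and R8 for 20, but a cheaper cover exists.
Choose R9 and R3: together they cover Willow, Fir, Maple, Alder, Pine — every station.
Total annual cost: 10 + 8 = 18.
No cover costs less than 18.

18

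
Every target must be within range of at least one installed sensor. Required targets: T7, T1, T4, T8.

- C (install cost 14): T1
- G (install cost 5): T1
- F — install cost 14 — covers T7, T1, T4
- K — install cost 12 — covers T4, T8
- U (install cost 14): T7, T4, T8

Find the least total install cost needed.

19

The greedy cost-per-new-target heuristic would pick F and K for 26, but a cheaper cover exists.
Choose G and U: together they cover T7, T1, T4, T8 — every target.
Total install cost: 5 + 14 = 19.
No cover costs less than 19.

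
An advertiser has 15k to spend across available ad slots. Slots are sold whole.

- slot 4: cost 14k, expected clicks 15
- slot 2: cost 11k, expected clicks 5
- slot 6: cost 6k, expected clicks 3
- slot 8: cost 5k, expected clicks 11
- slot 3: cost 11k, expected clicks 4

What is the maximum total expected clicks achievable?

15

Allowing fractional choices, the relaxed optimum would be about 21.7, but ad slots are indivisible.
slot 4: cost 14 ≤ 15, expected clicks 15.
slot 8: cost 5 ≤ 15, expected clicks 11.
slot 6 + slot 8: cost 6 + 5 = 11 ≤ 15, expected clicks 3 + 11 = 14.
Best is slot 4 with total expected clicks 15.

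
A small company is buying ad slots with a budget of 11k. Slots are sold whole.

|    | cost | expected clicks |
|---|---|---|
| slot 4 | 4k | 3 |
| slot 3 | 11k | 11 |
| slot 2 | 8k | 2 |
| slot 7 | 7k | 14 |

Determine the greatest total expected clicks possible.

Allowing fractional choices, the relaxed optimum would be about 18.0, but ad slots are indivisible.
slot 7: cost 7 ≤ 11, expected clicks 14.
slot 3: cost 11 ≤ 11, expected clicks 11.
slot 4 + slot 7: cost 4 + 7 = 11 ≤ 11, expected clicks 3 + 14 = 17.
Best is slot 4 and slot 7 with total expected clicks 17.

17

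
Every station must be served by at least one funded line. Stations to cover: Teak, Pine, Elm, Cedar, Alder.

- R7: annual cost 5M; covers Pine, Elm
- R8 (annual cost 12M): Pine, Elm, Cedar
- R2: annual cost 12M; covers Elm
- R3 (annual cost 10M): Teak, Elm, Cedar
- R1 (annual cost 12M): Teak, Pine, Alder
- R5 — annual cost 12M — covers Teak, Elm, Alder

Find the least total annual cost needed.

Choose R3 and R1: together they cover Teak, Pine, Elm, Cedar, Alder — every station.
Total annual cost: 10 + 12 = 22.

22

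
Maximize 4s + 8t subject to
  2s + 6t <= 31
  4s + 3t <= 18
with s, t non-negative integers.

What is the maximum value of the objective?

(s,t)=(0,5) is feasible, giving 40.
(s,t)=(1,4) is feasible, giving 36.
(s,t)=(0,4) is feasible, giving 32.
The best lattice point is (0,5), giving 40.

40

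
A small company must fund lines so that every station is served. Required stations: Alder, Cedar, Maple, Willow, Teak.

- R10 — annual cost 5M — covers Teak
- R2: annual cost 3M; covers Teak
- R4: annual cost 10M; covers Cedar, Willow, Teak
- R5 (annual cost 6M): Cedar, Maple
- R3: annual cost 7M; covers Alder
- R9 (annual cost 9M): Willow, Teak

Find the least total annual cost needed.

22

The greedy cost-per-new-station heuristic would pick R2, R5, R3, and R9 for 25, but a cheaper cover exists.
Choose R5, R3, and R9: together they cover Alder, Cedar, Maple, Willow, Teak — every station.
Total annual cost: 6 + 7 + 9 = 22.
No cover costs less than 22.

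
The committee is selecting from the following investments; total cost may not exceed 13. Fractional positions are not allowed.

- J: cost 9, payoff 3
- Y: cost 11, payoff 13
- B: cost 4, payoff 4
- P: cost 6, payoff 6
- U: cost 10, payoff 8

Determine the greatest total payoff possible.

13

Take Y: cost 11 ≤ 13, payoff 13.
No other feasible combination does better.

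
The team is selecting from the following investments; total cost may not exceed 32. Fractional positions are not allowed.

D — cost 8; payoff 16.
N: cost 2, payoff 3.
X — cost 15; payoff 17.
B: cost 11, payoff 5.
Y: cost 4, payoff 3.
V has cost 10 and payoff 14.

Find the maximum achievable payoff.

39

D + N + X + Y: cost 8 + 2 + 15 + 4 = 29 ≤ 32, payoff 16 + 3 + 17 + 3 = 39.
D + N + B + V: cost 8 + 2 + 11 + 10 = 31 ≤ 32, payoff 16 + 3 + 5 + 14 = 38.
Best is D, N, X, and Y with total payoff 39.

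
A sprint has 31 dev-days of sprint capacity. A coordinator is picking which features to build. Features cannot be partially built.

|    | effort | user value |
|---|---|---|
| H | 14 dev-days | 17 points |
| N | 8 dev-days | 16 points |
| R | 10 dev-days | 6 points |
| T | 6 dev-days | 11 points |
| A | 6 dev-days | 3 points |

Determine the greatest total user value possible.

44

Allowing fractional choices, the relaxed optimum would be about 45.8, but features are indivisible.
H + N + A: effort 14 + 8 + 6 = 28 ≤ 31, user value 17 + 16 + 3 = 36.
H + N + T: effort 14 + 8 + 6 = 28 ≤ 31, user value 17 + 16 + 11 = 44.
N + R + T + A: effort 8 + 10 + 6 + 6 = 30 ≤ 31, user value 16 + 6 + 11 + 3 = 36.
Best is H, N, and T with total user value 44.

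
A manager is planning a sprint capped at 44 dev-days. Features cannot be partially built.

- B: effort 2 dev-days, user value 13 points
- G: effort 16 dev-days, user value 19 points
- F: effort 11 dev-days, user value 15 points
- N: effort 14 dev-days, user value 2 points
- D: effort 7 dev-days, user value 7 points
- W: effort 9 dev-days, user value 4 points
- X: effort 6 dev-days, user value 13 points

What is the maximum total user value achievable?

B + G + F + D + X: effort 2 + 16 + 11 + 7 + 6 = 42 ≤ 44, user value 13 + 19 + 15 + 7 + 13 = 67.
B + G + F + X: effort 2 + 16 + 11 + 6 = 35 ≤ 44, user value 13 + 19 + 15 + 13 = 60.
B + G + F + W + X: effort 2 + 16 + 11 + 9 + 6 = 44 ≤ 44, user value 13 + 19 + 15 + 4 + 13 = 64.
Best is B, G, F, D, and X with total user value 67.

67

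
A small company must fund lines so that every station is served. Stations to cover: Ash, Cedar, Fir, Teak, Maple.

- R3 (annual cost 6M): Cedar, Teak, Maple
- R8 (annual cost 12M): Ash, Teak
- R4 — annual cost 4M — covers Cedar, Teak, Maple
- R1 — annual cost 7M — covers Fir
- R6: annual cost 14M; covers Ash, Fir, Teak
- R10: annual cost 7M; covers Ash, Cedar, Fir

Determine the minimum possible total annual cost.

Choose R4 and R10: together they cover Ash, Cedar, Fir, Teak, Maple — every station.
Total annual cost: 4 + 7 = 11.
No cover costs less than 11.

11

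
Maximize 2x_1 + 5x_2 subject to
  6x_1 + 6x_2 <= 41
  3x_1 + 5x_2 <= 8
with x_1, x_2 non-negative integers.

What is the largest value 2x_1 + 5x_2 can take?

7

(x_1,x_2)=(1,1): 6·1+6·1=12≤41, 3·1+5·1=8≤8, objective 7.
(x_1,x_2)=(0,1): 6·0+6·1=6≤41, 3·0+5·1=5≤8, objective 5.
(x_1,x_2)=(2,0): 6·2+6·0=12≤41, 3·2+5·0=6≤8, objective 4.
(x_1,x_2)=(1,0): 6·1+6·0=6≤41, 3·1+5·0=3≤8, objective 2.
Maximum is 7 at (x_1,x_2)=(1,1).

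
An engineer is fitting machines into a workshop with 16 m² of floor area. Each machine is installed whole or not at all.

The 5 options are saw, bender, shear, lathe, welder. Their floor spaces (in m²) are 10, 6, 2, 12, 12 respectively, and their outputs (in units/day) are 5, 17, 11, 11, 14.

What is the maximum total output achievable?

28

Treat it as a binary knapsack problem.
Allowing fractional choices, the relaxed optimum would be about 37.3, but machines are indivisible.
shear + lathe: floor space 2 + 12 = 14 ≤ 16, output 11 + 11 = 22.
shear + welder: floor space 2 + 12 = 14 ≤ 16, output 11 + 14 = 25.
bender + shear: floor space 6 + 2 = 8 ≤ 16, output 17 + 11 = 28.
Best is bender and shear with total output 28.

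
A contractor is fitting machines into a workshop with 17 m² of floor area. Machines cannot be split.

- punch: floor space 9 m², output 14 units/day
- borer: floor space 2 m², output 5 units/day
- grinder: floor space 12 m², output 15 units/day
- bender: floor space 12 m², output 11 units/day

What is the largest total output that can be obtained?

Take borer and grinder: floor space 2 + 12 = 14 ≤ 17, output 5 + 15 = 20.
No other feasible combination does better.

20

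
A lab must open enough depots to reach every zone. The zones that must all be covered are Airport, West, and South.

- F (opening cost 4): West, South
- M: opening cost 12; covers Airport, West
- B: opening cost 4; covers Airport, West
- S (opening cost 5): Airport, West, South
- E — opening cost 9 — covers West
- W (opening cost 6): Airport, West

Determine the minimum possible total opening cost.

S alone covers Airport, West, South — every zone.
Total opening cost: 5.
No cover costs less than 5.

5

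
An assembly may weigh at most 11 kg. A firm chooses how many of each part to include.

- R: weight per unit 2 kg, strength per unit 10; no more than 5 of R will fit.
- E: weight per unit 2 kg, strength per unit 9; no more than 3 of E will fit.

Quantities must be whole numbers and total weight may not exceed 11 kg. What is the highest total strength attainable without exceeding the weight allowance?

50

R has the best ratio (10/2); taking only R gives at most 5×10 = 50 (stopped by the weight limit).
Optimal: 5×R: weight 10 ≤ 11, strength 5·10 = 50.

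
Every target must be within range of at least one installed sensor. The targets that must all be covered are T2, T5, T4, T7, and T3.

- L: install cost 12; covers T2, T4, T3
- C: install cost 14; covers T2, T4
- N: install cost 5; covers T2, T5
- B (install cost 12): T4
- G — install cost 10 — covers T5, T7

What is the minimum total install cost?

This is a weighted set-cover instance.
The greedy cost-per-new-target heuristic would pick N, L, and G for 27, but a cheaper cover exists.
Choose L and G: together they cover T2, T5, T4, T7, T3 — every target.
Total install cost: 12 + 10 = 22.
No cover costs less than 22.

22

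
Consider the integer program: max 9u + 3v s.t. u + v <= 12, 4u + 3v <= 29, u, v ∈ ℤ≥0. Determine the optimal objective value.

(u,v)=(7,0): 1·7+1·0=7≤12, 4·7+3·0=28≤29, objective 63.
(u,v)=(6,1): 1·6+1·1=7≤12, 4·6+3·1=27≤29, objective 57.
(u,v)=(6,0): 1·6+1·0=6≤12, 4·6+3·0=24≤29, objective 54.
No feasible integer point exceeds 63.

63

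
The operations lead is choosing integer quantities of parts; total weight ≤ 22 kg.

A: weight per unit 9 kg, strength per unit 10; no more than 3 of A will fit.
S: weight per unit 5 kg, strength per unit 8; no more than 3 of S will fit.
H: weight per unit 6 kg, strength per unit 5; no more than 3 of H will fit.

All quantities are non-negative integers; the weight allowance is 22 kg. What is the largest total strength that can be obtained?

This is a bounded integer knapsack.
Take 3×S and 1×H: weight 21 ≤ 22, strength 3·8 + 1·5 = 29.
S has the best ratio (8/5) and is taken to its limit of 3; remaining capacity is filled optimally with the others.

29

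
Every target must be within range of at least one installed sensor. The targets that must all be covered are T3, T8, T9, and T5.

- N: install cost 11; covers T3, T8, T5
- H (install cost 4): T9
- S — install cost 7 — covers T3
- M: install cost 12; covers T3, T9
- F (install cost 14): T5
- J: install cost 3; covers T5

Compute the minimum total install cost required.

This is a weighted set-cover instance.
The greedy cost-per-new-target heuristic would pick J, H, and N for 18, but a cheaper cover exists.
Choose N and H: together they cover T3, T8, T9, T5 — every target.
Total install cost: 11 + 4 = 15.
No cover costs less than 15.

15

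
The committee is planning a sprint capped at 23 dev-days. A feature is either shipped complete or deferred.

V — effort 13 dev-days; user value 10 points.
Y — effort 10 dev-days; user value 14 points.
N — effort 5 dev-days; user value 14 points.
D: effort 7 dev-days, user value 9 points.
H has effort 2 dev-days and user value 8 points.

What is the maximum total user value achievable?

37

Allowing fractional choices, the relaxed optimum would be about 43.7, but features are indivisible.
Y + N + D: effort 10 + 5 + 7 = 22 ≤ 23, user value 14 + 14 + 9 = 37.
Y + N + H: effort 10 + 5 + 2 = 17 ≤ 23, user value 14 + 14 + 8 = 36.
Best is Y, N, and D with total user value 37.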